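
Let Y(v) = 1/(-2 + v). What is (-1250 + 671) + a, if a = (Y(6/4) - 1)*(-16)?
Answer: -531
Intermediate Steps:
a = 48 (a = (1/(-2 + 6/4) - 1)*(-16) = (1/(-2 + 6*(¼)) - 1)*(-16) = (1/(-2 + 3/2) - 1)*(-16) = (1/(-½) - 1)*(-16) = (-2 - 1)*(-16) = -3*(-16) = 48)
(-1250 + 671) + a = (-1250 + 671) + 48 = -579 + 48 = -531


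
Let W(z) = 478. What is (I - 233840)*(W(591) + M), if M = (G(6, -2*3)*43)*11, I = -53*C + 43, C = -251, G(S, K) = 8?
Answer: -939745428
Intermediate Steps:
I = 13346 (I = -53*(-251) + 43 = 13303 + 43 = 13346)
M = 3784 (M = (8*43)*11 = 344*11 = 3784)
(I - 233840)*(W(591) + M) = (13346 - 233840)*(478 + 3784) = -220494*4262 = -939745428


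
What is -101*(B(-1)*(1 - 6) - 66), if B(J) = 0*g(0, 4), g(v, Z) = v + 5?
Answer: 6666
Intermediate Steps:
g(v, Z) = 5 + v
B(J) = 0 (B(J) = 0*(5 + 0) = 0*5 = 0)
-101*(B(-1)*(1 - 6) - 66) = -101*(0*(1 - 6) - 66) = -101*(0*(-5) - 66) = -101*(0 - 66) = -101*(-66) = 6666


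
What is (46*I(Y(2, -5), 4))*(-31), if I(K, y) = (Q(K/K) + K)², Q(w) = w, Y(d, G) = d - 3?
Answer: 0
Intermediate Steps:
Y(d, G) = -3 + d
I(K, y) = (1 + K)² (I(K, y) = (K/K + K)² = (1 + K)²)
(46*I(Y(2, -5), 4))*(-31) = (46*(1 + (-3 + 2))²)*(-31) = (46*(1 - 1)²)*(-31) = (46*0²)*(-31) = (46*0)*(-31) = 0*(-31) = 0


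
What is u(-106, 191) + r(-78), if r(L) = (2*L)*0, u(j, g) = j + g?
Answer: 85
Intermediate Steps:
u(j, g) = g + j
r(L) = 0
u(-106, 191) + r(-78) = (191 - 106) + 0 = 85 + 0 = 85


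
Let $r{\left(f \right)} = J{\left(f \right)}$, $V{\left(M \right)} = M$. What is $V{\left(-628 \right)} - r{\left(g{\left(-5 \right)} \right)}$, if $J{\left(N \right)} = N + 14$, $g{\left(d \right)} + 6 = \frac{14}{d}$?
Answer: $- \frac{3166}{5} \approx -633.2$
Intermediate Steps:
$g{\left(d \right)} = -6 + \frac{14}{d}$
$J{\left(N \right)} = 14 + N$
$r{\left(f \right)} = 14 + f$
$V{\left(-628 \right)} - r{\left(g{\left(-5 \right)} \right)} = -628 - \left(14 - \left(6 - \frac{14}{-5}\right)\right) = -628 - \left(14 + \left(-6 + 14 \left(- \frac{1}{5}\right)\right)\right) = -628 - \left(14 - \frac{44}{5}\right) = -628 - \frac{26}{5} = - \frac{3166}{5}$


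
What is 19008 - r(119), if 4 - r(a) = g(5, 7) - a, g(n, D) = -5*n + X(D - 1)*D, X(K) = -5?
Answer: 18825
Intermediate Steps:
g(n, D) = -5*D - 5*n (g(n, D) = -5*n - 5*D = -5*D - 5*n)
r(a) = 64 + a (r(a) = 4 - ((-5*7 - 5*5) - a) = 4 - ((-35 - 25) - a) = 4 - (-60 - a) = 4 + (60 + a) = 64 + a)
19008 - r(119) = 19008 - (64 + 119) = 19008 - 1*183 = 19008 - 183 = 18825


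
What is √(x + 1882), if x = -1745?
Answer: √137 ≈ 11.705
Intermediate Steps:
√(x + 1882) = √(-1745 + 1882) = √137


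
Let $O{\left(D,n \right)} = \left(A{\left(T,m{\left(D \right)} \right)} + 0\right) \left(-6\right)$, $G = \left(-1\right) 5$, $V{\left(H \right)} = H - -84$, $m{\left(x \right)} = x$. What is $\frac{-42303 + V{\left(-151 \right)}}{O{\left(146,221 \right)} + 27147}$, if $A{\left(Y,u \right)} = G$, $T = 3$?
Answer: $- \frac{42370}{27177} \approx -1.559$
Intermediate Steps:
$V{\left(H \right)} = 84 + H$ ($V{\left(H \right)} = H + 84 = 84 + H$)
$G = -5$
$A{\left(Y,u \right)} = -5$
$O{\left(D,n \right)} = 30$ ($O{\left(D,n \right)} = \left(-5 + 0\right) \left(-6\right) = \left(-5\right) \left(-6\right) = 30$)
$\frac{-42303 + V{\left(-151 \right)}}{O{\left(146,221 \right)} + 27147} = \frac{-42303 + \left(84 - 151\right)}{30 + 27147} = \frac{-42303 - 67}{27177} = \left(-42370\right) \frac{1}{27177} = - \frac{42370}{27177}$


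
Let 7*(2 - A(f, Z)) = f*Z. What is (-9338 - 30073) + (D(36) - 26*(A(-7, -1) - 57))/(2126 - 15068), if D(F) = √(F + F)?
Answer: -255029309/6471 - √2/2157 ≈ -39411.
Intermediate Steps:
D(F) = √2*√F (D(F) = √(2*F) = √2*√F)
A(f, Z) = 2 - Z*f/7 (A(f, Z) = 2 - f*Z/7 = 2 - Z*f/7)
(-9338 - 30073) + (D(36) - 26*(A(-7, -1) - 57))/(2126 - 15068) = (-9338 - 30073) + (√2*√36 - 26*((2 - ⅐*(-1)*(-7)) - 57))/(2126 - 15068) = -39411 + (√2*6 - 26*((2 - 1) - 57))/(-12942) = -39411 + (6*√2 - 26*(1 - 57))*(-1/12942) = -39411 + (6*√2 - 26*(-56))*(-1/12942) = -39411 + (6*√2 + 1456)*(-1/12942) = -39411 + (1456 + 6*√2)*(-1/12942) = -39411 + (-728/6471 - √2/2157) = -255029309/6471 - √2/2157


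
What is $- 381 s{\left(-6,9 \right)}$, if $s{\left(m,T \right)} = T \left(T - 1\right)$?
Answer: $-27432$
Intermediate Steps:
$s{\left(m,T \right)} = T \left(-1 + T\right)$
$- 381 s{\left(-6,9 \right)} = - 381 \cdot 9 \left(-1 + 9\right) = - 381 \cdot 9 \cdot 8 = \left(-381\right) 72 = -27432$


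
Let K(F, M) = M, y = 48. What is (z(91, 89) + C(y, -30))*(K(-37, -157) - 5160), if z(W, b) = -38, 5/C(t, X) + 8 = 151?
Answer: 2220461/11 ≈ 2.0186e+5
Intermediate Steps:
C(t, X) = 5/143 (C(t, X) = 5/(-8 + 151) = 5/143)
(z(91, 89) + C(y, -30))*(K(-37, -157) - 5160) = (-38 + 5/143)*(-157 - 5160) = -5429/143*(-5317) = 2220461/11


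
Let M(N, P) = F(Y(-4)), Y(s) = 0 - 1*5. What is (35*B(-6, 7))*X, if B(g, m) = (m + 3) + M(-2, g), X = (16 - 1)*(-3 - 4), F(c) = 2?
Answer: -44100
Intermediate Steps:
Y(s) = -5 (Y(s) = 0 - 5 = -5)
M(N, P) = 2
X = -105 (X = 15*(-7) = -105)
B(g, m) = 5 + m (B(g, m) = (m + 3) + 2 = (3 + m) + 2 = 5 + m)
(35*B(-6, 7))*X = (35*(5 + 7))*(-105) = (35*12)*(-105) = 420*(-105) = -44100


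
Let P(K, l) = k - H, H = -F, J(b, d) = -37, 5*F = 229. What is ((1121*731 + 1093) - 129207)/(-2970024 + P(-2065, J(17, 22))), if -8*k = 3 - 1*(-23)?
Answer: -13826740/59399629 ≈ -0.23277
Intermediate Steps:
F = 229/5 (F = (⅕)*229 = 229/5 ≈ 45.800)
H = -229/5 (H = -1*229/5 = -229/5 ≈ -45.800)
k = -13/4 (k = -(3 - 1*(-23))/8 = -(3 + 23)/8 = -⅛*26 = -13/4 ≈ -3.2500)
P(K, l) = 851/20 (P(K, l) = -13/4 - 1*(-229/5) = -13/4 + 229/5 = 851/20)
((1121*731 + 1093) - 129207)/(-2970024 + P(-2065, J(17, 22))) = ((1121*731 + 1093) - 129207)/(-2970024 + 851/20) = ((819451 + 1093) - 129207)/(-59399629/20) = (820544 - 129207)*(-20/59399629) = 691337*(-20/59399629) = -13826740/59399629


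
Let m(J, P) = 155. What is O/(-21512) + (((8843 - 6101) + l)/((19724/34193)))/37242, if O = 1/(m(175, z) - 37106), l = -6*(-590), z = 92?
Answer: 2371426284100885/8109656860912968 ≈ 0.29242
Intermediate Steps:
l = 3540
O = -1/36951 (O = 1/(155 - 37106) = 1/(-36951) = -1/36951 ≈ -2.7063e-5)
O/(-21512) + (((8843 - 6101) + l)/((19724/34193)))/37242 = -1/36951/(-21512) + (((8843 - 6101) + 3540)/((19724/34193)))/37242 = -1/36951*(-1/21512) + ((2742 + 3540)/((19724*(1/34193))))*(1/37242) = 1/794889912 + (6282/(19724/34193))*(1/37242) = 1/794889912 + (6282*(34193/19724))*(1/37242) = 1/794889912 + (107400213/9862)*(1/37242) = 1/794889912 + 11933357/40808956 = 2371426284100885/8109656860912968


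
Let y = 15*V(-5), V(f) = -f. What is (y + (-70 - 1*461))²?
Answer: 207936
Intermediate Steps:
y = 75 (y = 15*(-1*(-5)) = 15*5 = 75)
(y + (-70 - 1*461))² = (75 + (-70 - 1*461))² = (75 + (-70 - 461))² = (75 - 531)² = (-456)² = 207936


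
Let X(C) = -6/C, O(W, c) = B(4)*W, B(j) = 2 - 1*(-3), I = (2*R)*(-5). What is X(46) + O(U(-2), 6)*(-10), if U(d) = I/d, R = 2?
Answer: -11503/23 ≈ -500.13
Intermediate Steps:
I = -20 (I = (2*2)*(-5) = 4*(-5) = -20)
B(j) = 5 (B(j) = 2 + 3 = 5)
U(d) = -20/d
O(W, c) = 5*W
X(46) + O(U(-2), 6)*(-10) = -6/46 + (5*(-20/(-2)))*(-10) = -6*1/46 + (5*(-20*(-½)))*(-10) = -3/23 + (5*10)*(-10) = -3/23 + 50*(-10) = -3/23 - 500 = -11503/23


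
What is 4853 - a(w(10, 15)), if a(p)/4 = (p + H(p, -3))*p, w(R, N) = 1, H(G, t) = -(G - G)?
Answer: 4849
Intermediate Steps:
H(G, t) = 0 (H(G, t) = -1*0 = 0)
a(p) = 4*p**2 (a(p) = 4*((p + 0)*p) = 4*(p*p) = 4*p**2)
4853 - a(w(10, 15)) = 4853 - 4*1**2 = 4853 - 4 = 4849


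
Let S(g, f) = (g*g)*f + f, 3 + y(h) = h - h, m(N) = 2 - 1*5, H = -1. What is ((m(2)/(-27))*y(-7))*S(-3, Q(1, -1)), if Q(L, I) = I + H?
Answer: 20/3 ≈ 6.6667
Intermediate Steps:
m(N) = -3 (m(N) = 2 - 5 = -3)
Q(L, I) = -1 + I (Q(L, I) = I - 1 = -1 + I)
y(h) = -3 (y(h) = -3 + (h - h) = -3 + 0 = -3)
S(g, f) = f + f*g² (S(g, f) = g²*f + f = f*g² + f = f + f*g²)
((m(2)/(-27))*y(-7))*S(-3, Q(1, -1)) = (-3/(-27)*(-3))*((-1 - 1)*(1 + (-3)²)) = (-3*(-1/27)*(-3))*(-2*(1 + 9)) = ((⅑)*(-3))*(-2*10) = -⅓*(-20) = 20/3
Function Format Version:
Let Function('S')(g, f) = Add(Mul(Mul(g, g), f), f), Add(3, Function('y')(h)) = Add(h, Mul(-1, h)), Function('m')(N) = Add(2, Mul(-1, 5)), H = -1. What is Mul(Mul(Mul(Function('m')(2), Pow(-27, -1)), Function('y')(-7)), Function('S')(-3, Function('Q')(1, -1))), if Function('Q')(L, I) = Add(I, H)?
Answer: Rational(20, 3) ≈ 6.6667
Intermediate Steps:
Function('m')(N) = -3 (Function('m')(N) = Add(2, -5) = -3)
Function('Q')(L, I) = Add(-1, I) (Function('Q')(L, I) = Add(I, -1) = Add(-1, I))
Function('y')(h) = -3 (Function('y')(h) = Add(-3, Add(h, Mul(-1, h))) = Add(-3, 0) = -3)
Function('S')(g, f) = Add(f, Mul(f, Pow(g, 2))) (Function('S')(g, f) = Add(Mul(Pow(g, 2), f), f) = Add(Mul(f, Pow(g, 2)), f) = Add(f, Mul(f, Pow(g, 2))))
Mul(Mul(Mul(Function('m')(2), Pow(-27, -1)), Function('y')(-7)), Function('S')(-3, Function('Q')(1, -1))) = Mul(Mul(Mul(-3, Pow(-27, -1)), -3), Mul(Add(-1, -1), Add(1, Pow(-3, 2)))) = Mul(Mul(Mul(-3, Rational(-1, 27)), -3), Mul(-2, Add(1, 9))) = Mul(Mul(Rational(1, 9), -3), Mul(-2, 10)) = Mul(Rational(-1, 3), -20) = Rational(20, 3)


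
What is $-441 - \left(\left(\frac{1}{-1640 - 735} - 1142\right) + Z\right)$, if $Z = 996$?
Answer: $- \frac{700624}{2375} \approx -295.0$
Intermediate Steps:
$-441 - \left(\left(\frac{1}{-1640 - 735} - 1142\right) + Z\right) = -441 - \left(\left(\frac{1}{-1640 - 735} - 1142\right) + 996\right) = -441 - \left(\left(\frac{1}{-2375} - 1142\right) + 996\right) = -441 - \left(\left(- \frac{1}{2375} - 1142\right) + 996\right) = -441 - \left(- \frac{2712251}{2375} + 996\right) = -441 - - \frac{346751}{2375} = -441 + \frac{346751}{2375} = - \frac{700624}{2375}$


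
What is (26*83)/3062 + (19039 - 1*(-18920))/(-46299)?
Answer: -2719536/23627923 ≈ -0.11510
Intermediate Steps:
(26*83)/3062 + (19039 - 1*(-18920))/(-46299) = 2158*(1/3062) + (19039 + 18920)*(-1/46299) = 1079/1531 + 37959*(-1/46299) = 1079/1531 - 12653/15433 = -2719536/23627923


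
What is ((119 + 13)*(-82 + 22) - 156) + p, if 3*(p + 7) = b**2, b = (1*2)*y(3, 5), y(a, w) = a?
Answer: -8071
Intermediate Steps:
b = 6 (b = (1*2)*3 = 2*3 = 6)
p = 5 (p = -7 + (1/3)*6**2 = -7 + (1/3)*36 = -7 + 12 = 5)
((119 + 13)*(-82 + 22) - 156) + p = ((119 + 13)*(-82 + 22) - 156) + 5 = (132*(-60) - 156) + 5 = (-7920 - 156) + 5 = -8076 + 5 = -8071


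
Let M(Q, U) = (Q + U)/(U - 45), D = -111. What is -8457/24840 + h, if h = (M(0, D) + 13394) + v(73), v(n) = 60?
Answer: 1448228503/107640 ≈ 13454.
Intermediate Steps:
M(Q, U) = (Q + U)/(-45 + U)
h = 699645/52 (h = ((0 - 111)/(-45 - 111) + 13394) + 60 = (-111/(-156) + 13394) + 60 = (-1/156*(-111) + 13394) + 60 = (37/52 + 13394) + 60 = 696525/52 + 60 = 699645/52 ≈ 13455.)
-8457/24840 + h = -8457/24840 + 699645/52 = -8457*1/24840 + 699645/52 = -2819/8280 + 699645/52 = 1448228503/107640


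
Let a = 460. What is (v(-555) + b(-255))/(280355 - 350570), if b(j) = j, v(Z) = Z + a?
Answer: 70/14043 ≈ 0.0049847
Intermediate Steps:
v(Z) = 460 + Z (v(Z) = Z + 460 = 460 + Z)
(v(-555) + b(-255))/(280355 - 350570) = ((460 - 555) - 255)/(280355 - 350570) = (-95 - 255)/(-70215) = -350*(-1/70215) = 70/14043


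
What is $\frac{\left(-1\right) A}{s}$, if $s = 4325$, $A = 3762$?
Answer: $- \frac{3762}{4325} \approx -0.86983$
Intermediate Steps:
$\frac{\left(-1\right) A}{s} = \frac{\left(-1\right) 3762}{4325} = \left(-3762\right) \frac{1}{4325} = - \frac{3762}{4325}$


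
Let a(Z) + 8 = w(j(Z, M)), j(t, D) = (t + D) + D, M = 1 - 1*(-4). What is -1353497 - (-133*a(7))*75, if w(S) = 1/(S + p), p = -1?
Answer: -22922777/16 ≈ -1.4327e+6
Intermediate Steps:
M = 5 (M = 1 + 4 = 5)
j(t, D) = t + 2*D (j(t, D) = (D + t) + D = t + 2*D)
w(S) = 1/(-1 + S) (w(S) = 1/(S - 1) = 1/(-1 + S))
a(Z) = -8 + 1/(9 + Z) (a(Z) = -8 + 1/(-1 + (Z + 2*5)) = -8 + 1/(-1 + (Z + 10)) = -8 + 1/(-1 + (10 + Z)) = -8 + 1/(9 + Z))
-1353497 - (-133*a(7))*75 = -1353497 - (-133*(-71 - 8*7)/(9 + 7))*75 = -1353497 - (-133*(-71 - 56)/16)*75 = -1353497 - (-133*(-127)/16)*75 = -1353497 - (-133*(-127/16))*75 = -1353497 - 16891*75/16 = -1353497 - 1*1266825/16 = -1353497 - 1266825/16 = -22922777/16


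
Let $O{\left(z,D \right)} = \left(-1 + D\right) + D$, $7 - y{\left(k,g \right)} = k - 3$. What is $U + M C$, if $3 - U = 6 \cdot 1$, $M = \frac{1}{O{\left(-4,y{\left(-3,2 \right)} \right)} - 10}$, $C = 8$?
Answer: $- \frac{37}{15} \approx -2.4667$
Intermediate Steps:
$y{\left(k,g \right)} = 10 - k$ ($y{\left(k,g \right)} = 7 - \left(k - 3\right) = 7 - \left(-3 + k\right) = 10 - k$)
$O{\left(z,D \right)} = -1 + 2 D$
$M = \frac{1}{15}$ ($M = \frac{1}{\left(-1 + 2 \left(10 - -3\right)\right) - 10} = \frac{1}{\left(-1 + 2 \left(10 + 3\right)\right) - 10} = \frac{1}{\left(-1 + 2 \cdot 13\right) - 10} = \frac{1}{\left(-1 + 26\right) - 10} = \frac{1}{25 - 10} = \frac{1}{15} \approx 0.066667$)
$U = -3$ ($U = 3 - 6 \cdot 1 = 3 - 6 = -3$)
$U + M C = -3 + \frac{1}{15} \cdot 8 = -3 + \frac{8}{15} = - \frac{37}{15}$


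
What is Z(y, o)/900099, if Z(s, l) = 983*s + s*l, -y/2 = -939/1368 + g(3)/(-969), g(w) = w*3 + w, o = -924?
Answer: 319603/3488783724 ≈ 9.1609e-5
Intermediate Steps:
g(w) = 4*w (g(w) = 3*w + w = 4*w)
y = 5417/3876 (y = -2*(-939/1368 + (4*3)/(-969)) = -2*(-939*1/1368 + 12*(-1/969)) = -2*(-313/456 - 4/323) = -2*(-5417/7752) = 5417/3876 ≈ 1.3976)
Z(s, l) = 983*s + l*s
Z(y, o)/900099 = (5417*(983 - 924)/3876)/900099 = ((5417/3876)*59)*(1/900099) = (319603/3876)*(1/900099) = 319603/3488783724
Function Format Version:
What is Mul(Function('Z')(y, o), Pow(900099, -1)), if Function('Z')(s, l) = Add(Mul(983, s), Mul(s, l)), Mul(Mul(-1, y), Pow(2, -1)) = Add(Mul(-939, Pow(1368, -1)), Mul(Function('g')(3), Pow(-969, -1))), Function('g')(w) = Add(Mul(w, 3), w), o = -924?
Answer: Rational(319603, 3488783724) ≈ 9.1609e-5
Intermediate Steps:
Function('g')(w) = Mul(4, w) (Function('g')(w) = Add(Mul(3, w), w) = Mul(4, w))
y = Rational(5417, 3876) (y = Mul(-2, Add(Mul(-939, Pow(1368, -1)), Mul(Mul(4, 3), Pow(-969, -1)))) = Mul(-2, Add(Mul(-939, Rational(1, 1368)), Mul(12, Rational(-1, 969)))) = Mul(-2, Add(Rational(-313, 456), Rational(-4, 323))) = Mul(-2, Rational(-5417, 7752)) = Rational(5417, 3876) ≈ 1.3976)
Function('Z')(s, l) = Add(Mul(983, s), Mul(l, s))
Mul(Function('Z')(y, o), Pow(900099, -1)) = Mul(Mul(Rational(5417, 3876), Add(983, -924)), Pow(900099, -1)) = Mul(Mul(Rational(5417, 3876), 59), Rational(1, 900099)) = Mul(Rational(319603, 3876), Rational(1, 900099)) = Rational(319603, 3488783724)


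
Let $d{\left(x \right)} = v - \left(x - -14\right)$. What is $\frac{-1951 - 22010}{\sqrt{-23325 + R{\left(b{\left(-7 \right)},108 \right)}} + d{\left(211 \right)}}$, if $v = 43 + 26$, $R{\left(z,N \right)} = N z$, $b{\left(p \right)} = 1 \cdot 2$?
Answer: $\frac{1245972}{15815} + \frac{7987 i \sqrt{23109}}{15815} \approx 78.784 + 76.772 i$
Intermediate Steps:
$b{\left(p \right)} = 2$
$v = 69$
$d{\left(x \right)} = 55 - x$ ($d{\left(x \right)} = 69 - \left(x - -14\right) = 69 - \left(x + 14\right) = 69 - \left(14 + x\right) = 55 - x$)
$\frac{-1951 - 22010}{\sqrt{-23325 + R{\left(b{\left(-7 \right)},108 \right)}} + d{\left(211 \right)}} = \frac{-1951 - 22010}{\sqrt{-23325 + 108 \cdot 2} + \left(55 - 211\right)} = - \frac{23961}{\sqrt{-23325 + 216} + \left(55 - 211\right)} = - \frac{23961}{\sqrt{-23109} - 156} = - \frac{23961}{i \sqrt{23109} - 156} = - \frac{23961}{-156 + i \sqrt{23109}}$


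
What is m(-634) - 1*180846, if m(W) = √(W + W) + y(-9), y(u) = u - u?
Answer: -180846 + 2*I*√317 ≈ -1.8085e+5 + 35.609*I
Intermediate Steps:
y(u) = 0
m(W) = √2*√W (m(W) = √(W + W) + 0 = √(2*W) + 0 = √2*√W + 0 = √2*√W)
m(-634) - 1*180846 = √2*√(-634) - 1*180846 = √2*(I*√634) - 180846 = 2*I*√317 - 180846 = -180846 + 2*I*√317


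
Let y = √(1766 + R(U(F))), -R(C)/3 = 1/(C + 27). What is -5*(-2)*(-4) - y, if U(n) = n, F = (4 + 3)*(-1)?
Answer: -40 - √176585/10 ≈ -82.022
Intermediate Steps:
F = -7 (F = 7*(-1) = -7)
R(C) = -3/(27 + C) (R(C) = -3/(C + 27) = -3/(27 + C))
y = √176585/10 (y = √(1766 - 3/(27 - 7)) = √(1766 - 3/20) = √(35317/20) = √176585/10 ≈ 42.022)
-5*(-2)*(-4) - y = -5*(-2)*(-4) - √176585/10 = 10*(-4) - √176585/10 = -40 - √176585/10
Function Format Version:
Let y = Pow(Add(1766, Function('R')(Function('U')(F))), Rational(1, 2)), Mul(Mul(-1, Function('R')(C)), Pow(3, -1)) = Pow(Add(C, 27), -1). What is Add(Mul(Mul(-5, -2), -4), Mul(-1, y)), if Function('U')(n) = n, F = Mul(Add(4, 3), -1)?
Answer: Add(-40, Mul(Rational(-1, 10), Pow(176585, Rational(1, 2)))) ≈ -82.022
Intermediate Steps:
F = -7 (F = Mul(7, -1) = -7)
Function('R')(C) = Mul(-3, Pow(Add(27, C), -1)) (Function('R')(C) = Mul(-3, Pow(Add(C, 27), -1)) = Mul(-3, Pow(Add(27, C), -1)))
y = Mul(Rational(1, 10), Pow(176585, Rational(1, 2))) (y = Pow(Add(1766, Mul(-3, Pow(Add(27, -7), -1))), Rational(1, 2)) = Pow(Add(1766, Mul(-3, Pow(20, -1))), Rational(1, 2)) = Pow(Add(1766, Mul(-3, Rational(1, 20))), Rational(1, 2)) = Pow(Add(1766, Rational(-3, 20)), Rational(1, 2)) = Pow(Rational(35317, 20), Rational(1, 2)) = Mul(Rational(1, 10), Pow(176585, Rational(1, 2))) ≈ 42.022)
Add(Mul(Mul(-5, -2), -4), Mul(-1, y)) = Add(Mul(Mul(-5, -2), -4), Mul(-1, Mul(Rational(1, 10), Pow(176585, Rational(1, 2))))) = Add(Mul(10, -4), Mul(Rational(-1, 10), Pow(176585, Rational(1, 2)))) = Add(-40, Mul(Rational(-1, 10), Pow(176585, Rational(1, 2))))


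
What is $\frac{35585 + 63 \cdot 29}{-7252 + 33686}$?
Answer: $\frac{18706}{13217} \approx 1.4153$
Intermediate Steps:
$\frac{35585 + 63 \cdot 29}{-7252 + 33686} = \frac{35585 + 1827}{26434} = 37412 \cdot \frac{1}{26434} = \frac{18706}{13217}$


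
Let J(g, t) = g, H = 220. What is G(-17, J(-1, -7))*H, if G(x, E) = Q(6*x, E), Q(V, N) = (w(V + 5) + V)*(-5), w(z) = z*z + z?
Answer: -10131000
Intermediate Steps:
w(z) = z + z² (w(z) = z² + z = z + z²)
Q(V, N) = -5*V - 5*(5 + V)*(6 + V) (Q(V, N) = ((V + 5)*(1 + (V + 5)) + V)*(-5) = ((5 + V)*(1 + (5 + V)) + V)*(-5) = ((5 + V)*(6 + V) + V)*(-5) = (V + (5 + V)*(6 + V))*(-5) = -5*V - 5*(5 + V)*(6 + V))
G(x, E) = -30*x - 5*(5 + 6*x)*(6 + 6*x)
G(-17, J(-1, -7))*H = (-150 - 360*(-17) - 180*(-17)²)*220 = (-150 + 6120 - 180*289)*220 = (-150 + 6120 - 52020)*220 = -46050*220 = -10131000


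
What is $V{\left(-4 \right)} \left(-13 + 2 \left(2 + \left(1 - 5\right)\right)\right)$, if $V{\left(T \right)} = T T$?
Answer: $-272$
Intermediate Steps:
$V{\left(T \right)} = T^{2}$
$V{\left(-4 \right)} \left(-13 + 2 \left(2 + \left(1 - 5\right)\right)\right) = \left(-4\right)^{2} \left(-13 + 2 \left(2 + \left(1 - 5\right)\right)\right) = 16 \left(-13 + 2 \left(2 + \left(1 - 5\right)\right)\right) = 16 \left(-13 + 2 \left(2 - 4\right)\right) = 16 \left(-13 + 2 \left(-2\right)\right) = 16 \left(-13 - 4\right) = 16 \left(-17\right) = -272$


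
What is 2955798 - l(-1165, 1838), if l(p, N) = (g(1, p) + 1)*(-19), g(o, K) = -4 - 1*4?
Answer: 2955665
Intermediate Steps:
g(o, K) = -8 (g(o, K) = -4 - 4 = -8)
l(p, N) = 133 (l(p, N) = (-8 + 1)*(-19) = -7*(-19) = 133)
2955798 - l(-1165, 1838) = 2955798 - 1*133 = 2955798 - 133 = 2955665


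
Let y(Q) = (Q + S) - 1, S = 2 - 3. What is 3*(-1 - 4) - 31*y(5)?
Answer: -108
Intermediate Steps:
S = -1
y(Q) = -2 + Q (y(Q) = (Q - 1) - 1 = (-1 + Q) - 1 = -2 + Q)
3*(-1 - 4) - 31*y(5) = 3*(-1 - 4) - 31*(-2 + 5) = 3*(-5) - 31*3 = -15 - 93 = -108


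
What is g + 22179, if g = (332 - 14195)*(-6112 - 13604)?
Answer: 273345087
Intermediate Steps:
g = 273322908 (g = -13863*(-19716) = 273322908)
g + 22179 = 273322908 + 22179 = 273345087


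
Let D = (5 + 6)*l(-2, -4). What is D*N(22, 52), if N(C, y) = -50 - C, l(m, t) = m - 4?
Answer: 4752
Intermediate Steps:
l(m, t) = -4 + m
D = -66 (D = (5 + 6)*(-4 - 2) = 11*(-6) = -66)
D*N(22, 52) = -66*(-50 - 1*22) = -66*(-50 - 22) = -66*(-72) = 4752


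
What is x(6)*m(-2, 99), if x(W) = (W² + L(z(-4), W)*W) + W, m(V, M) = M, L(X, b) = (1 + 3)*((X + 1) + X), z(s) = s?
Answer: -12474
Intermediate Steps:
L(X, b) = 4 + 8*X (L(X, b) = 4*((1 + X) + X) = 4*(1 + 2*X) = 4 + 8*X)
x(W) = W² - 27*W (x(W) = (W² + (4 + 8*(-4))*W) + W = (W² + (4 - 32)*W) + W = (W² - 28*W) + W = W² - 27*W)
x(6)*m(-2, 99) = (6*(-27 + 6))*99 = (6*(-21))*99 = -126*99 = -12474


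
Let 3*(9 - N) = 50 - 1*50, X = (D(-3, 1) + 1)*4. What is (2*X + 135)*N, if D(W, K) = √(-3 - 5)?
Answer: 1287 + 144*I*√2 ≈ 1287.0 + 203.65*I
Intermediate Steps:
D(W, K) = 2*I*√2 (D(W, K) = √(-8) = 2*I*√2)
X = 4 + 8*I*√2 (X = (2*I*√2 + 1)*4 = (1 + 2*I*√2)*4 = 4 + 8*I*√2 ≈ 4.0 + 11.314*I)
N = 9 (N = 9 - (50 - 1*50)/3 = 9 - (50 - 50)/3 = 9 - ⅓*0 = 9 + 0 = 9)
(2*X + 135)*N = (2*(4 + 8*I*√2) + 135)*9 = ((8 + 16*I*√2) + 135)*9 = (143 + 16*I*√2)*9 = 1287 + 144*I*√2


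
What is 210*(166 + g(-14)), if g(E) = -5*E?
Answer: 49560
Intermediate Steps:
210*(166 + g(-14)) = 210*(166 - 5*(-14)) = 210*(166 + 70) = 210*236 = 49560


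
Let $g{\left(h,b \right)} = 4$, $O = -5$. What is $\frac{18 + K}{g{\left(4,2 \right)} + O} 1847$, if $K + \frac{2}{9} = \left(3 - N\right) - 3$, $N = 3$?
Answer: $- \frac{245651}{9} \approx -27295.0$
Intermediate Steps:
$K = - \frac{29}{9}$ ($K = - \frac{2}{9} + \left(\left(3 - 3\right) - 3\right) = - \frac{2}{9} + \left(0 - 3\right) = - \frac{2}{9} - 3 = - \frac{29}{9} \approx -3.2222$)
$\frac{18 + K}{g{\left(4,2 \right)} + O} 1847 = \frac{18 - \frac{29}{9}}{4 - 5} \cdot 1847 = \frac{133}{9 \left(-1\right)} 1847 = \frac{133}{9} \left(-1\right) 1847 = \left(- \frac{133}{9}\right) 1847 = - \frac{245651}{9}$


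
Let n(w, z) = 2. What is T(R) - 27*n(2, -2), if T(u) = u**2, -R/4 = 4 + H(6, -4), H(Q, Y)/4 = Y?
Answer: 2250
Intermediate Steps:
H(Q, Y) = 4*Y
R = 48 (R = -4*(4 + 4*(-4)) = -4*(4 - 16) = -4*(-12) = 48)
T(R) - 27*n(2, -2) = 48**2 - 27*2 = 2304 - 54 = 2250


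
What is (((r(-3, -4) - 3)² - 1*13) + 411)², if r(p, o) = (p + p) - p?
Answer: 188356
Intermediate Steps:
r(p, o) = p (r(p, o) = 2*p - p = p)
(((r(-3, -4) - 3)² - 1*13) + 411)² = (((-3 - 3)² - 1*13) + 411)² = (((-6)² - 13) + 411)² = ((36 - 13) + 411)² = (23 + 411)² = 434² = 188356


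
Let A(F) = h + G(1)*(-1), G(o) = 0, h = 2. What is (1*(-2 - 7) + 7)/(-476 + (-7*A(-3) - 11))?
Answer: 2/501 ≈ 0.0039920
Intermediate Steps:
A(F) = 2 (A(F) = 2 + 0*(-1) = 2 + 0 = 2)
(1*(-2 - 7) + 7)/(-476 + (-7*A(-3) - 11)) = (1*(-2 - 7) + 7)/(-476 + (-7*2 - 11)) = (1*(-9) + 7)/(-476 + (-14 - 11)) = (-9 + 7)/(-476 - 25) = -2/(-501) = -2*(-1/501) = 2/501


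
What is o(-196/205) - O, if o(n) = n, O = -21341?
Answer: 4374709/205 ≈ 21340.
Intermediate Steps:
o(-196/205) - O = -196/205 - 1*(-21341) = -196*1/205 + 21341 = -196/205 + 21341 = 4374709/205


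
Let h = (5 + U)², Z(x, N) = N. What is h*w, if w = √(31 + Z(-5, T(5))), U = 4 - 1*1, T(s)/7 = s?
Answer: 64*√66 ≈ 519.94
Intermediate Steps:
T(s) = 7*s
U = 3 (U = 4 - 1 = 3)
h = 64 (h = (5 + 3)² = 8² = 64)
w = √66 (w = √(31 + 7*5) = √(31 + 35) = √66 ≈ 8.1240)
h*w = 64*√66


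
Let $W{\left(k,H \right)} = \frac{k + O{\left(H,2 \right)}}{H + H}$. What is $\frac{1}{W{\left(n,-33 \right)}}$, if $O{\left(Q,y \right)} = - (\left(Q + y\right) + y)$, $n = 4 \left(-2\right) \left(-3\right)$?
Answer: $- \frac{66}{53} \approx -1.2453$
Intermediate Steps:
$n = 24$ ($n = \left(-8\right) \left(-3\right) = 24$)
$O{\left(Q,y \right)} = - Q - 2 y$ ($O{\left(Q,y \right)} = - (Q + 2 y) = - Q - 2 y$)
$W{\left(k,H \right)} = \frac{-4 + k - H}{2 H}$ ($W{\left(k,H \right)} = \frac{k - \left(4 + H\right)}{H + H} = \frac{k - \left(4 + H\right)}{2 H} = \left(k - \left(4 + H\right)\right) \frac{1}{2 H} = \left(-4 + k - H\right) \frac{1}{2 H} = \frac{-4 + k - H}{2 H}$)
$\frac{1}{W{\left(n,-33 \right)}} = \frac{1}{\frac{1}{2} \frac{1}{-33} \left(-4 + 24 - -33\right)} = \frac{1}{\frac{1}{2} \left(- \frac{1}{33}\right) \left(-4 + 24 + 33\right)} = \frac{1}{\frac{1}{2} \left(- \frac{1}{33}\right) 53} = \frac{1}{- \frac{53}{66}} = - \frac{66}{53}$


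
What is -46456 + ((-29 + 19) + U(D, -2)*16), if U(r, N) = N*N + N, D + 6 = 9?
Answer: -46434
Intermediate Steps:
D = 3 (D = -6 + 9 = 3)
U(r, N) = N + N² (U(r, N) = N² + N = N + N²)
-46456 + ((-29 + 19) + U(D, -2)*16) = -46456 + ((-29 + 19) - 2*(1 - 2)*16) = -46456 + (-10 - 2*(-1)*16) = -46456 + (-10 + 2*16) = -46456 + (-10 + 32) = -46456 + 22 = -46434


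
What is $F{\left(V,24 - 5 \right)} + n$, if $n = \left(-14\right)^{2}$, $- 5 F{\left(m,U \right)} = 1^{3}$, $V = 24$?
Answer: $\frac{979}{5} \approx 195.8$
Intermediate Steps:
$F{\left(m,U \right)} = - \frac{1}{5}$ ($F{\left(m,U \right)} = - \frac{1^{3}}{5} = \left(- \frac{1}{5}\right) 1 = - \frac{1}{5}$)
$n = 196$
$F{\left(V,24 - 5 \right)} + n = - \frac{1}{5} + 196 = \frac{979}{5}$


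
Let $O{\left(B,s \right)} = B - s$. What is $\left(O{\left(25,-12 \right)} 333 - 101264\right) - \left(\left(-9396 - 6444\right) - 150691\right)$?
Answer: $77588$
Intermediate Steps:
$\left(O{\left(25,-12 \right)} 333 - 101264\right) - \left(\left(-9396 - 6444\right) - 150691\right) = \left(\left(25 - -12\right) 333 - 101264\right) - \left(\left(-9396 - 6444\right) - 150691\right) = \left(\left(25 + 12\right) 333 - 101264\right) - \left(-15840 - 150691\right) = \left(37 \cdot 333 - 101264\right) - -166531 = \left(12321 - 101264\right) + 166531 = -88943 + 166531 = 77588$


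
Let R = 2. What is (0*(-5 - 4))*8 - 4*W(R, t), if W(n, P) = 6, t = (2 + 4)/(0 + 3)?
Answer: -24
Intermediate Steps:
t = 2 (t = 6/3 = 6*(⅓) = 2)
(0*(-5 - 4))*8 - 4*W(R, t) = (0*(-5 - 4))*8 - 4*6 = (0*(-9))*8 - 24 = 0*8 - 24 = 0 - 24 = -24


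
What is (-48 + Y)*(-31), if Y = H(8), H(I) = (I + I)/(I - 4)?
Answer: 1364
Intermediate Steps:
H(I) = 2*I/(-4 + I) (H(I) = (2*I)/(-4 + I) = 2*I/(-4 + I))
Y = 4 (Y = 2*8/(-4 + 8) = 2*8/4 = 2*8*(¼) = 4)
(-48 + Y)*(-31) = (-48 + 4)*(-31) = -44*(-31) = 1364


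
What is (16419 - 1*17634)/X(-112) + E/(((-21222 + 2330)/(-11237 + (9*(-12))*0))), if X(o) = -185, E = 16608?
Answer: 1727420577/174751 ≈ 9885.0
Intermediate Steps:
(16419 - 1*17634)/X(-112) + E/(((-21222 + 2330)/(-11237 + (9*(-12))*0))) = (16419 - 1*17634)/(-185) + 16608/(((-21222 + 2330)/(-11237 + (9*(-12))*0))) = (16419 - 17634)*(-1/185) + 16608/((-18892/(-11237 - 108*0))) = -1215*(-1/185) + 16608/((-18892/(-11237 + 0))) = 243/37 + 16608/((-18892/(-11237))) = 243/37 + 16608/((-18892*(-1/11237))) = 243/37 + 16608/(18892/11237) = 243/37 + 16608*(11237/18892) = 243/37 + 46656024/4723 = 1727420577/174751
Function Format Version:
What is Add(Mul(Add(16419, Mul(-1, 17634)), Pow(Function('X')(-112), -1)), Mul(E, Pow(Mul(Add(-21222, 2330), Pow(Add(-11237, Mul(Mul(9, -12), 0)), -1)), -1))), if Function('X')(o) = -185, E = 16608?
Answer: Rational(1727420577, 174751) ≈ 9885.0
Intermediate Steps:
Add(Mul(Add(16419, Mul(-1, 17634)), Pow(Function('X')(-112), -1)), Mul(E, Pow(Mul(Add(-21222, 2330), Pow(Add(-11237, Mul(Mul(9, -12), 0)), -1)), -1))) = Add(Mul(Add(16419, Mul(-1, 17634)), Pow(-185, -1)), Mul(16608, Pow(Mul(Add(-21222, 2330), Pow(Add(-11237, Mul(Mul(9, -12), 0)), -1)), -1))) = Add(Mul(Add(16419, -17634), Rational(-1, 185)), Mul(16608, Pow(Mul(-18892, Pow(Add(-11237, Mul(-108, 0)), -1)), -1))) = Add(Mul(-1215, Rational(-1, 185)), Mul(16608, Pow(Mul(-18892, Pow(Add(-11237, 0), -1)), -1))) = Add(Rational(243, 37), Mul(16608, Pow(Mul(-18892, Pow(-11237, -1)), -1))) = Add(Rational(243, 37), Mul(16608, Pow(Mul(-18892, Rational(-1, 11237)), -1))) = Add(Rational(243, 37), Mul(16608, Pow(Rational(18892, 11237), -1))) = Add(Rational(243, 37), Mul(16608, Rational(11237, 18892))) = Add(Rational(243, 37), Rational(46656024, 4723)) = Rational(1727420577, 174751)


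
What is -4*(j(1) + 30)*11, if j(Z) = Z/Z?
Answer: -1364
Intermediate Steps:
j(Z) = 1
-4*(j(1) + 30)*11 = -4*(1 + 30)*11 = -124*11 = -4*341 = -1364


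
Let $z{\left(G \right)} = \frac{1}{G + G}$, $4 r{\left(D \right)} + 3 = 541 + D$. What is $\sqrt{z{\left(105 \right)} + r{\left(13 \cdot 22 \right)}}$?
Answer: $\frac{\sqrt{9084810}}{210} \approx 14.353$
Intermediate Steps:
$r{\left(D \right)} = \frac{269}{2} + \frac{D}{4}$ ($r{\left(D \right)} = - \frac{3}{4} + \frac{541 + D}{4} = - \frac{3}{4} + \left(\frac{541}{4} + \frac{D}{4}\right) = \frac{269}{2} + \frac{D}{4}$)
$z{\left(G \right)} = \frac{1}{2 G}$
$\sqrt{z{\left(105 \right)} + r{\left(13 \cdot 22 \right)}} = \sqrt{\frac{1}{2 \cdot 105} + \left(\frac{269}{2} + \frac{13 \cdot 22}{4}\right)} = \sqrt{\frac{1}{2} \cdot \frac{1}{105} + \left(\frac{269}{2} + \frac{1}{4} \cdot 286\right)} = \sqrt{\frac{1}{210} + \left(\frac{269}{2} + \frac{143}{2}\right)} = \sqrt{\frac{1}{210} + 206} = \sqrt{\frac{43261}{210}} = \frac{\sqrt{9084810}}{210}$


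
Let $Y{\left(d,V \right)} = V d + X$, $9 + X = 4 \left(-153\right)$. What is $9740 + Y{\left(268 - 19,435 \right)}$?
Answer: $117434$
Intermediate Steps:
$X = -621$ ($X = -9 + 4 \left(-153\right) = -9 - 612 = -621$)
$Y{\left(d,V \right)} = -621 + V d$ ($Y{\left(d,V \right)} = V d - 621 = -621 + V d$)
$9740 + Y{\left(268 - 19,435 \right)} = 9740 - \left(621 - 435 \left(268 - 19\right)\right) = 9740 + \left(-621 + 435 \cdot 249\right) = 9740 + \left(-621 + 108315\right) = 9740 + 107694 = 117434$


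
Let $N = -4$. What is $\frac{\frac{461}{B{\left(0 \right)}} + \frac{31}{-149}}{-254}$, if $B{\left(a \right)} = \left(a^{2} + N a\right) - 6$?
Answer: $\frac{68875}{227076} \approx 0.30331$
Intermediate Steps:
$B{\left(a \right)} = -6 + a^{2} - 4 a$ ($B{\left(a \right)} = \left(a^{2} - 4 a\right) - 6 = -6 + a^{2} - 4 a$)
$\frac{\frac{461}{B{\left(0 \right)}} + \frac{31}{-149}}{-254} = \frac{\frac{461}{-6 + 0^{2} - 0} + \frac{31}{-149}}{-254} = \left(\frac{461}{-6 + 0 + 0} + 31 \left(- \frac{1}{149}\right)\right) \left(- \frac{1}{254}\right) = \left(\frac{461}{-6} - \frac{31}{149}\right) \left(- \frac{1}{254}\right) = \left(461 \left(- \frac{1}{6}\right) - \frac{31}{149}\right) \left(- \frac{1}{254}\right) = \left(- \frac{461}{6} - \frac{31}{149}\right) \left(- \frac{1}{254}\right) = \left(- \frac{68875}{894}\right) \left(- \frac{1}{254}\right) = \frac{68875}{227076}$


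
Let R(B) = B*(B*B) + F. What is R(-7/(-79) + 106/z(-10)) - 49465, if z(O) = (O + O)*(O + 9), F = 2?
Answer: -24310042494407/493039000 ≈ -49307.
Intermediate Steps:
z(O) = 2*O*(9 + O) (z(O) = (2*O)*(9 + O) = 2*O*(9 + O))
R(B) = 2 + B³ (R(B) = B*(B*B) + 2 = B*B² + 2 = B³ + 2 = 2 + B³)
R(-7/(-79) + 106/z(-10)) - 49465 = (2 + (-7/(-79) + 106/((2*(-10)*(9 - 10))))³) - 49465 = (2 + (-7*(-1/79) + 106/((2*(-10)*(-1))))³) - 49465 = (2 + (7/79 + 106/20)³) - 49465 = (2 + (7/79 + 106*(1/20))³) - 49465 = (2 + (7/79 + 53/10)³) - 49465 = (2 + (4257/790)³) - 49465 = (2 + 77145562593/493039000) - 49465 = 78131640593/493039000 - 49465 = -24310042494407/493039000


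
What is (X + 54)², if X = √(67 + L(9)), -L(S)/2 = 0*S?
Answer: (54 + √67)² ≈ 3867.0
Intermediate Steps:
L(S) = 0 (L(S) = -0*S = -2*0 = 0)
X = √67 (X = √(67 + 0) = √67 ≈ 8.1853)
(X + 54)² = (√67 + 54)² = (54 + √67)²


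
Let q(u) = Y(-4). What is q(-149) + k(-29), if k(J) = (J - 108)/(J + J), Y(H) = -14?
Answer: -675/58 ≈ -11.638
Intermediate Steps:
q(u) = -14
k(J) = (-108 + J)/(2*J) (k(J) = (-108 + J)/((2*J)) = (-108 + J)*(1/(2*J)) = (-108 + J)/(2*J))
q(-149) + k(-29) = -14 + (½)*(-108 - 29)/(-29) = -14 + (½)*(-1/29)*(-137) = -14 + 137/58 = -675/58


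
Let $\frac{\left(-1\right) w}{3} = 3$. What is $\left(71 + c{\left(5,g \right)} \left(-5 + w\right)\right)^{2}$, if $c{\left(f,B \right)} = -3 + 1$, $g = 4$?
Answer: $9801$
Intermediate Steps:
$c{\left(f,B \right)} = -2$
$w = -9$ ($w = \left(-3\right) 3 = -9$)
$\left(71 + c{\left(5,g \right)} \left(-5 + w\right)\right)^{2} = \left(71 - 2 \left(-5 - 9\right)\right)^{2} = \left(71 - -28\right)^{2} = \left(71 + 28\right)^{2} = 99^{2} = 9801$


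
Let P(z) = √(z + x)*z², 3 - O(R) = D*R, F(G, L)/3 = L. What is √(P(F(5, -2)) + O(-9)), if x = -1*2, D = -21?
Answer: √(-186 + 72*I*√2) ≈ 3.6088 + 14.108*I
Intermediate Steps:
x = -2
F(G, L) = 3*L
O(R) = 3 + 21*R (O(R) = 3 - (-21)*R = 3 + 21*R)
P(z) = z²*√(-2 + z) (P(z) = √(z - 2)*z² = √(-2 + z)*z² = z²*√(-2 + z))
√(P(F(5, -2)) + O(-9)) = √((3*(-2))²*√(-2 + 3*(-2)) + (3 + 21*(-9))) = √((-6)²*√(-2 - 6) + (3 - 189)) = √(36*√(-8) - 186) = √(36*(2*I*√2) - 186) = √(72*I*√2 - 186) = √(-186 + 72*I*√2)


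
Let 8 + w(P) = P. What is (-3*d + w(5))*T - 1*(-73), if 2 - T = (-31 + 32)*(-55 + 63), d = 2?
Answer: 127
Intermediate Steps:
w(P) = -8 + P
T = -6 (T = 2 - (-31 + 32)*(-55 + 63) = 2 - 8 = -6)
(-3*d + w(5))*T - 1*(-73) = (-3*2 + (-8 + 5))*(-6) - 1*(-73) = (-6 - 3)*(-6) + 73 = -9*(-6) + 73 = 54 + 73 = 127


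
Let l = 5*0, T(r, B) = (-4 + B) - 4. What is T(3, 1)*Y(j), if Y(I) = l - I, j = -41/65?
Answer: -287/65 ≈ -4.4154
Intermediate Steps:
j = -41/65 (j = -41*1/65 = -41/65 ≈ -0.63077)
T(r, B) = -8 + B
l = 0
Y(I) = -I (Y(I) = 0 - I = -I)
T(3, 1)*Y(j) = (-8 + 1)*(-1*(-41/65)) = -7*41/65 = -287/65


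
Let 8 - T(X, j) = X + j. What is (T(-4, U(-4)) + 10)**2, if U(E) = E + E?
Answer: 900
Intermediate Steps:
U(E) = 2*E
T(X, j) = 8 - X - j (T(X, j) = 8 - (X + j) = 8 + (-X - j) = 8 - X - j)
(T(-4, U(-4)) + 10)**2 = ((8 - 1*(-4) - 2*(-4)) + 10)**2 = ((8 + 4 - 1*(-8)) + 10)**2 = ((8 + 4 + 8) + 10)**2 = (20 + 10)**2 = 30**2 = 900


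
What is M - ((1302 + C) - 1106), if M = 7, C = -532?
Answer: 343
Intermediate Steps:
M - ((1302 + C) - 1106) = 7 - ((1302 - 532) - 1106) = 7 - (770 - 1106) = 7 - 1*(-336) = 7 + 336 = 343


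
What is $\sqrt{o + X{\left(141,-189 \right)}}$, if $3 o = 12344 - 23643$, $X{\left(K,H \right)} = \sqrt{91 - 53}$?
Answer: $\frac{\sqrt{-33897 + 9 \sqrt{38}}}{3} \approx 61.32 i$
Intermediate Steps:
$X{\left(K,H \right)} = \sqrt{38}$
$o = - \frac{11299}{3}$ ($o = \frac{12344 - 23643}{3} = \frac{1}{3} \left(-11299\right) = - \frac{11299}{3} \approx -3766.3$)
$\sqrt{o + X{\left(141,-189 \right)}} = \sqrt{- \frac{11299}{3} + \sqrt{38}}$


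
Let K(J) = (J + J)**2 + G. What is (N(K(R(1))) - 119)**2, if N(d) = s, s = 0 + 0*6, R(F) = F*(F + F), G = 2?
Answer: 14161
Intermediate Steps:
R(F) = 2*F**2 (R(F) = F*(2*F) = 2*F**2)
K(J) = 2 + 4*J**2 (K(J) = (J + J)**2 + 2 = (2*J)**2 + 2 = 4*J**2 + 2 = 2 + 4*J**2)
s = 0 (s = 0 + 0 = 0)
N(d) = 0
(N(K(R(1))) - 119)**2 = (0 - 119)**2 = (-119)**2 = 14161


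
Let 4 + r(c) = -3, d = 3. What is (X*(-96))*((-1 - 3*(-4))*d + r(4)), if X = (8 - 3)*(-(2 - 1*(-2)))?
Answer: 49920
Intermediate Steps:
r(c) = -7 (r(c) = -4 - 3 = -7)
X = -20 (X = 5*(-(2 + 2)) = 5*(-1*4) = 5*(-4) = -20)
(X*(-96))*((-1 - 3*(-4))*d + r(4)) = (-20*(-96))*((-1 - 3*(-4))*3 - 7) = 1920*((-1 + 12)*3 - 7) = 1920*(11*3 - 7) = 1920*(33 - 7) = 1920*26 = 49920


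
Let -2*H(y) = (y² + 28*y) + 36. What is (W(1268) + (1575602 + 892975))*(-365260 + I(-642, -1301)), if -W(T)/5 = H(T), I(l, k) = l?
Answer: -2406532697274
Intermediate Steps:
H(y) = -18 - 14*y - y²/2 (H(y) = -((y² + 28*y) + 36)/2 = -(36 + y² + 28*y)/2 = -18 - 14*y - y²/2)
W(T) = 90 + 70*T + 5*T²/2 (W(T) = -5*(-18 - 14*T - T²/2) = 90 + 70*T + 5*T²/2)
(W(1268) + (1575602 + 892975))*(-365260 + I(-642, -1301)) = ((90 + 70*1268 + (5/2)*1268²) + (1575602 + 892975))*(-365260 - 642) = ((90 + 88760 + (5/2)*1607824) + 2468577)*(-365902) = ((90 + 88760 + 4019560) + 2468577)*(-365902) = (4108410 + 2468577)*(-365902) = 6576987*(-365902) = -2406532697274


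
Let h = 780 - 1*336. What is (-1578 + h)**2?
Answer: 1285956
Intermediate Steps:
h = 444 (h = 780 - 336 = 444)
(-1578 + h)**2 = (-1578 + 444)**2 = (-1134)**2 = 1285956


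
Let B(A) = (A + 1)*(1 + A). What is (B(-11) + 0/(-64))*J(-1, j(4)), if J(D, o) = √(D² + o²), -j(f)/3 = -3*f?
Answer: 100*√1297 ≈ 3601.4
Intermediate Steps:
j(f) = 9*f (j(f) = -(-9)*f = 9*f)
B(A) = (1 + A)² (B(A) = (1 + A)*(1 + A) = (1 + A)²)
(B(-11) + 0/(-64))*J(-1, j(4)) = ((1 - 11)² + 0/(-64))*√((-1)² + (9*4)²) = ((-10)² + 0*(-1/64))*√(1 + 36²) = (100 + 0)*√(1 + 1296) = 100*√1297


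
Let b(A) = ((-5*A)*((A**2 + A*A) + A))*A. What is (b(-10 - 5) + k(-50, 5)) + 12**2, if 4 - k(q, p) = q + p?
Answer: -489182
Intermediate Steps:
k(q, p) = 4 - p - q (k(q, p) = 4 - (q + p) = 4 - (p + q) = 4 + (-p - q) = 4 - p - q)
b(A) = -5*A**2*(A + 2*A**2) (b(A) = ((-5*A)*((A**2 + A**2) + A))*A = ((-5*A)*(2*A**2 + A))*A = ((-5*A)*(A + 2*A**2))*A = (-5*A*(A + 2*A**2))*A = -5*A**2*(A + 2*A**2))
(b(-10 - 5) + k(-50, 5)) + 12**2 = ((-10 - 5)**3*(-5 - 10*(-10 - 5)) + (4 - 1*5 - 1*(-50))) + 12**2 = ((-15)**3*(-5 - 10*(-15)) + (4 - 5 + 50)) + 144 = (-3375*(-5 + 150) + 49) + 144 = (-3375*145 + 49) + 144 = (-489375 + 49) + 144 = -489326 + 144 = -489182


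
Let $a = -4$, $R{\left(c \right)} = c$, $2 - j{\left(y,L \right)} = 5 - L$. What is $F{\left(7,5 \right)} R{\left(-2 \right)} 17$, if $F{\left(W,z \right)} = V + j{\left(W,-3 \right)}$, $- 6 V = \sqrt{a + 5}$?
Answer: $\frac{629}{3} \approx 209.67$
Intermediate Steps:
$j{\left(y,L \right)} = -3 + L$ ($j{\left(y,L \right)} = 2 - \left(5 - L\right) = 2 + \left(-5 + L\right) = -3 + L$)
$V = - \frac{1}{6}$ ($V = - \frac{\sqrt{-4 + 5}}{6} = - \frac{\sqrt{1}}{6} = \left(- \frac{1}{6}\right) 1 = - \frac{1}{6} \approx -0.16667$)
$F{\left(W,z \right)} = - \frac{37}{6}$ ($F{\left(W,z \right)} = - \frac{1}{6} - 6 = - \frac{37}{6}$)
$F{\left(7,5 \right)} R{\left(-2 \right)} 17 = \left(- \frac{37}{6}\right) \left(-2\right) 17 = \frac{37}{3} \cdot 17 = \frac{629}{3}$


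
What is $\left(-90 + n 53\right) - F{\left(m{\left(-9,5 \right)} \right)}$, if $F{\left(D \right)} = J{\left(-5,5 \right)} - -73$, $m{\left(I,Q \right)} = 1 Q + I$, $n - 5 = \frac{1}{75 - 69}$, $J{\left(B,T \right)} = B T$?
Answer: $\frac{815}{6} \approx 135.83$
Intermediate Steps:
$n = \frac{31}{6}$ ($n = 5 + \frac{1}{75 - 69} = 5 + \frac{1}{6} = \frac{31}{6} \approx 5.1667$)
$m{\left(I,Q \right)} = I + Q$ ($m{\left(I,Q \right)} = Q + I = I + Q$)
$F{\left(D \right)} = 48$ ($F{\left(D \right)} = \left(-5\right) 5 - -73 = -25 + 73 = 48$)
$\left(-90 + n 53\right) - F{\left(m{\left(-9,5 \right)} \right)} = \left(-90 + \frac{31}{6} \cdot 53\right) - 48 = \left(-90 + \frac{1643}{6}\right) - 48 = \frac{1103}{6} - 48 = \frac{815}{6}$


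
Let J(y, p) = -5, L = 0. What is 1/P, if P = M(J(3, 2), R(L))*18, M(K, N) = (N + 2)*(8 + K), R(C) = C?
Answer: 1/108 ≈ 0.0092593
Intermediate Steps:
M(K, N) = (2 + N)*(8 + K)
P = 108 (P = (16 + 2*(-5) + 8*0 - 5*0)*18 = (16 - 10 + 0 + 0)*18 = 6*18 = 108)
1/P = 1/108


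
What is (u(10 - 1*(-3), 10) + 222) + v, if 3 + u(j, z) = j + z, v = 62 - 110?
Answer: 194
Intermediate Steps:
v = -48
u(j, z) = -3 + j + z (u(j, z) = -3 + (j + z) = -3 + j + z)
(u(10 - 1*(-3), 10) + 222) + v = ((-3 + (10 - 1*(-3)) + 10) + 222) - 48 = ((-3 + (10 + 3) + 10) + 222) - 48 = ((-3 + 13 + 10) + 222) - 48 = (20 + 222) - 48 = 242 - 48 = 194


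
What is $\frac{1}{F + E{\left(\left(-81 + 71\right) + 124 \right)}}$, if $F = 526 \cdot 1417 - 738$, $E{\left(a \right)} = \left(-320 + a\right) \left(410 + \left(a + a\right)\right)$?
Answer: $\frac{1}{613176} \approx 1.6309 \cdot 10^{-6}$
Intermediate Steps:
$E{\left(a \right)} = \left(-320 + a\right) \left(410 + 2 a\right)$
$F = 744604$ ($F = 745342 - 738 = 744604$)
$\frac{1}{F + E{\left(\left(-81 + 71\right) + 124 \right)}} = \frac{1}{744604 - \left(131200 - 2 \left(\left(-81 + 71\right) + 124\right)^{2} + 230 \left(\left(-81 + 71\right) + 124\right)\right)} = \frac{1}{744604 - \left(131200 - 2 \left(-10 + 124\right)^{2} + 230 \left(-10 + 124\right)\right)} = \frac{1}{744604 - \left(157420 - 25992\right)} = \frac{1}{744604 - 131428} = \frac{1}{613176}$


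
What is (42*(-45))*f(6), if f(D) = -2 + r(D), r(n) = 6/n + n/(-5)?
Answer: 4158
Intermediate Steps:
r(n) = 6/n - n/5 (r(n) = 6/n + n*(-⅕) = 6/n - n/5)
f(D) = -2 + 6/D - D/5 (f(D) = -2 + (6/D - D/5) = -2 + 6/D - D/5)
(42*(-45))*f(6) = (42*(-45))*(-2 + 6/6 - ⅕*6) = -1890*(-2 + 6*(⅙) - 6/5) = -1890*(-2 + 1 - 6/5) = -1890*(-11/5) = 4158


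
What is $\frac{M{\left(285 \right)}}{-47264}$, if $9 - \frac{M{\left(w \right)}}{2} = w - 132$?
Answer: $\frac{9}{1477} \approx 0.0060934$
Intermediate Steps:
$M{\left(w \right)} = 282 - 2 w$ ($M{\left(w \right)} = 18 - 2 \left(w - 132\right) = 18 - 2 \left(-132 + w\right) = 18 - \left(-264 + 2 w\right) = 282 - 2 w$)
$\frac{M{\left(285 \right)}}{-47264} = \frac{282 - 570}{-47264} = \left(282 - 570\right) \left(- \frac{1}{47264}\right) = \left(-288\right) \left(- \frac{1}{47264}\right) = \frac{9}{1477}$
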